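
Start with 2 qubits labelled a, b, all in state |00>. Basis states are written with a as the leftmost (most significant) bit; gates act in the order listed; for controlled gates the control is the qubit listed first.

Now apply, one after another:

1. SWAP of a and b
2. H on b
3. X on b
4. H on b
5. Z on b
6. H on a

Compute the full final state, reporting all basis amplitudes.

After the circuit, the state carries amplitude sqrt(2)/2 on |00>, 0 on |01>, sqrt(2)/2 on |10>, 0 on |11>.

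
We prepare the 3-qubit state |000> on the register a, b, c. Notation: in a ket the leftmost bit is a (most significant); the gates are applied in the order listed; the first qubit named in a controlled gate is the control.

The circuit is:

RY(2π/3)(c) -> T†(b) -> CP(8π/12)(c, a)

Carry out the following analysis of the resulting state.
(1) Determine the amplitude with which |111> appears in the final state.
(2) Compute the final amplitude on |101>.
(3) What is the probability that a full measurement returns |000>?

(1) |111> carries amplitude 0 in the final state.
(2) The amplitude on |101> is 0.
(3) Outcome |000> occurs with probability 1/4.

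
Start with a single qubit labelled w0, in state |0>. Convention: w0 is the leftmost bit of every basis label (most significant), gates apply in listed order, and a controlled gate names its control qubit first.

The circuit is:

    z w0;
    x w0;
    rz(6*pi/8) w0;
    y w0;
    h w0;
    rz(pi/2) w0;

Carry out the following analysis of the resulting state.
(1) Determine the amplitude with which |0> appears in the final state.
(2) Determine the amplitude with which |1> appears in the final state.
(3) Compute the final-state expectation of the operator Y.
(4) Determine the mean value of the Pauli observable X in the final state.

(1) The final state's coefficient on |0> equals -sqrt(2)*exp(5*I*pi/8)/2.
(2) The final state's coefficient on |1> equals sqrt(2)*exp(I*pi/8)/2.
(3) In the final state, Y has expectation 1.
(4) The observable X averages to 0.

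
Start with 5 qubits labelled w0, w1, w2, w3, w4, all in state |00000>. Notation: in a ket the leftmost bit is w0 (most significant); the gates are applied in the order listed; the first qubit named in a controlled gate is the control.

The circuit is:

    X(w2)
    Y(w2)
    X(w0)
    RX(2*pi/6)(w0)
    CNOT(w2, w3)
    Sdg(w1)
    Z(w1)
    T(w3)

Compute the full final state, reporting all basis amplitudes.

After the circuit, the state carries amplitude -1/2 on |00000>, -sqrt(3)*I/2 on |10000>, and 0 on every other basis state.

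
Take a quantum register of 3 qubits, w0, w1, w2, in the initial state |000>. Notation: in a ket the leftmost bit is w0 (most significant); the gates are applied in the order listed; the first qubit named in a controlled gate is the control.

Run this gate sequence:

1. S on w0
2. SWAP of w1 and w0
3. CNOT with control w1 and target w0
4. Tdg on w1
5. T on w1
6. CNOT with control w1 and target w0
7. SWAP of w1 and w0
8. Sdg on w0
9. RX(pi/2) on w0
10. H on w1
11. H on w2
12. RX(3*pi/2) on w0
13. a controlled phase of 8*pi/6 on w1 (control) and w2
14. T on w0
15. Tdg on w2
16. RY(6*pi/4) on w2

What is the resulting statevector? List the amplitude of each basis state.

After the circuit, the state carries amplitude sqrt(2)*(1 - exp(3*I*pi/4))/4 on |000>, sqrt(2)*(-1 - exp(3*I*pi/4))/4 on |001>, sqrt(2)*(1 - exp(I*pi/12))/4 on |010>, sqrt(2)*(-1 - exp(I*pi/12))/4 on |011>, 0 on |100>, 0 on |101>, 0 on |110>, 0 on |111>. Key observation: gates 1-8 undo each other exactly, leaving only the rest of the circuit to track.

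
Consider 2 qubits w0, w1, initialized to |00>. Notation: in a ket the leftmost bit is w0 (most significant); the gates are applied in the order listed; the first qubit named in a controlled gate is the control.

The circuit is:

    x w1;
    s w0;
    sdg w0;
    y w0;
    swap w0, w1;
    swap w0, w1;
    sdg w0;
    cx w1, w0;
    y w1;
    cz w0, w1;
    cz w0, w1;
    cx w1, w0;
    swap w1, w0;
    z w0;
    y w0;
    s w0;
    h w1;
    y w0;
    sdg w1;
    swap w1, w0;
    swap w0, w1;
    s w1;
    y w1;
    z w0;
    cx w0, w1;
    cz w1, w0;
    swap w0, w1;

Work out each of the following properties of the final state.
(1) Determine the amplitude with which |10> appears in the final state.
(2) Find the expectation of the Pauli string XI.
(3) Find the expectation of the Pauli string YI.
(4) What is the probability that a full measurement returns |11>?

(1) The final state's coefficient on |10> equals sqrt(2)*I/2. Key observation: gates 5-6 undo each other exactly, leaving only the rest of the circuit to track.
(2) In the final state, XI has expectation -1.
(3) The observable YI averages to 0.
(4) Outcome |11> occurs with probability 0.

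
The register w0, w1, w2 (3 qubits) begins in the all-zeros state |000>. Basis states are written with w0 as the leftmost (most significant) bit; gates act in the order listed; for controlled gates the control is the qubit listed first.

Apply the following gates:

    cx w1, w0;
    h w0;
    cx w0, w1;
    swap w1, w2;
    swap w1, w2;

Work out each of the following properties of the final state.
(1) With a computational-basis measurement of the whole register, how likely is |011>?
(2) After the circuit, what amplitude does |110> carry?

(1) Outcome |011> occurs with probability 0. Key observation: steps 4-5 multiply out to the identity, so the circuit reduces to the remaining gates.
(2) |110> carries amplitude sqrt(2)/2 in the final state.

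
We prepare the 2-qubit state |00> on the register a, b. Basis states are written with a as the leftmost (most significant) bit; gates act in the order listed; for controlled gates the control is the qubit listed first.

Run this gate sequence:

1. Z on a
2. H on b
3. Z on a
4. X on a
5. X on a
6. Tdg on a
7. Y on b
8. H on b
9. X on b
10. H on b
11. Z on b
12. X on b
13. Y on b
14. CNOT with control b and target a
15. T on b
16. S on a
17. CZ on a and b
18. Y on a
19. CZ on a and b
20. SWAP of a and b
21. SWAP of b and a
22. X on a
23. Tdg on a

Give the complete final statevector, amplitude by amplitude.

After the circuit, the state carries amplitude -sqrt(2)*I/2 on |00>, 0 on |01>, 0 on |10>, sqrt(2)/2 on |11>. Key observation: steps 8-11 multiply out to the identity, so the circuit reduces to the remaining gates.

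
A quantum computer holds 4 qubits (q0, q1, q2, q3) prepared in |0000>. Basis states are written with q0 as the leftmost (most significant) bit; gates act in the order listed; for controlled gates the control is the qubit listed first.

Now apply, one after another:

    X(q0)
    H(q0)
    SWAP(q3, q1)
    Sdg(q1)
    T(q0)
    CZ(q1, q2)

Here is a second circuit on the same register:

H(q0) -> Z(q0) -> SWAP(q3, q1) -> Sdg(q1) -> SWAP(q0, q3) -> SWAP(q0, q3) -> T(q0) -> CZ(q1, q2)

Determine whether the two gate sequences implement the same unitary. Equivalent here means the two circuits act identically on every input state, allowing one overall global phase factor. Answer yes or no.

Yes: on every input state the two circuits agree up to one overall phase factor.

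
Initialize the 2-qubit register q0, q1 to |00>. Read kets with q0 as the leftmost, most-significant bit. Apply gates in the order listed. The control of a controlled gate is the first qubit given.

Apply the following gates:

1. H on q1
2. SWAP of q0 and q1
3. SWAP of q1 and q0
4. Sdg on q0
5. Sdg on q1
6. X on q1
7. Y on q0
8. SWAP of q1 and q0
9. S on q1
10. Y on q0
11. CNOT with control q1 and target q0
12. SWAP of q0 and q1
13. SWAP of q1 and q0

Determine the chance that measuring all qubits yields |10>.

Outcome |10> occurs with probability 0.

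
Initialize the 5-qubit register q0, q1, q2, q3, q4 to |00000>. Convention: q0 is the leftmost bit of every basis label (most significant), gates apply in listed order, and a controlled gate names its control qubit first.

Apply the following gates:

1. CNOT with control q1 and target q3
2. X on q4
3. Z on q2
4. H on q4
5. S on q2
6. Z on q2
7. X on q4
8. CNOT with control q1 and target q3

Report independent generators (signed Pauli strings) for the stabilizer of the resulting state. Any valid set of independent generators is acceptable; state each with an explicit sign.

The stabilizer group can be generated by -IIIIX, +ZIIII, +IZIII, +IIZII, +IIIZI, among other valid generating sets.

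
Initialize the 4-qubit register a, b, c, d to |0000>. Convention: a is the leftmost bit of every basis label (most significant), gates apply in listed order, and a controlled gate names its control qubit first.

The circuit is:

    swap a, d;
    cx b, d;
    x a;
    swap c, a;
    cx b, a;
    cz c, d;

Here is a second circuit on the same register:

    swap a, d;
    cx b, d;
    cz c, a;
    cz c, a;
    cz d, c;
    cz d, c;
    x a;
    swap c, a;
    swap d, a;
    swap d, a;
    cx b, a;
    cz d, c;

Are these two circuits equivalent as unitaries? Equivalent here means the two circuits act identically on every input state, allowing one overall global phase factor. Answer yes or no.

Yes, they are equivalent — the unitaries differ by at most a global phase.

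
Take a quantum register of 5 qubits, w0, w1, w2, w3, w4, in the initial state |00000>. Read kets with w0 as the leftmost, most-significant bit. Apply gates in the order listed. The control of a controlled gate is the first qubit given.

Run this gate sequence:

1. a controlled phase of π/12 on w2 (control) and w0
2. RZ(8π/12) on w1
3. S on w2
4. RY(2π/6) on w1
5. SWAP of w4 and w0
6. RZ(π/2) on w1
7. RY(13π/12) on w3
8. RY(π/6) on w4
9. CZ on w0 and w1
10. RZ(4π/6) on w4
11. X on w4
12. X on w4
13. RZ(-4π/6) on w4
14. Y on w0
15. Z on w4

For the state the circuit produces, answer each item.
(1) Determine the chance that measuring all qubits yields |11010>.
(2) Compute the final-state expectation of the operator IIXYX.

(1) The probability of measuring |11010> is sqrt(3)/32 + 5*sqrt(2)/128 + 3*sqrt(6)/128 + 1/16. Key observation: steps 10-13 multiply out to the identity, so the circuit reduces to the remaining gates.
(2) In the final state, IIXYX has expectation 0.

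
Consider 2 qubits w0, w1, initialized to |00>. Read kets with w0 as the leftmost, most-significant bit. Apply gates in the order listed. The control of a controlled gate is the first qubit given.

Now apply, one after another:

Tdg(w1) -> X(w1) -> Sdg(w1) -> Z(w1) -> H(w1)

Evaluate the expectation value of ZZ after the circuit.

The observable ZZ averages to 0.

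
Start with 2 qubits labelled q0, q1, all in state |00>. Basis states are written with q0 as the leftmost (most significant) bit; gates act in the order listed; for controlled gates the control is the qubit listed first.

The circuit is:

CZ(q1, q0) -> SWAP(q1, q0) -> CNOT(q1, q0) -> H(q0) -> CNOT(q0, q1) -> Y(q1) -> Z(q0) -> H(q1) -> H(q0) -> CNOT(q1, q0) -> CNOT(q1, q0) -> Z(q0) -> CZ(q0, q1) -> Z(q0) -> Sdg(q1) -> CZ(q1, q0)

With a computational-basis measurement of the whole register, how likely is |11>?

Outcome |11> occurs with probability 1/2. Key observation: gates 10-11 undo each other exactly, leaving only the rest of the circuit to track.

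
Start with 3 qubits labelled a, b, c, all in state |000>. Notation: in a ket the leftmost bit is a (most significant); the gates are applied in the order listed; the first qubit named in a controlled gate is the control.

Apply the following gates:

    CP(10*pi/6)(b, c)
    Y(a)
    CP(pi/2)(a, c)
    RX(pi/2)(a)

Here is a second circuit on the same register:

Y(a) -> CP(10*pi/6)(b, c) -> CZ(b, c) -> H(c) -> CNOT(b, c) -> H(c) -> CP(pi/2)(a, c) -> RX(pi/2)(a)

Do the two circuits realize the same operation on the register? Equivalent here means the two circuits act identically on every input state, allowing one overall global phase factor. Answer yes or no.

Yes, they are equivalent — the unitaries differ by at most a global phase.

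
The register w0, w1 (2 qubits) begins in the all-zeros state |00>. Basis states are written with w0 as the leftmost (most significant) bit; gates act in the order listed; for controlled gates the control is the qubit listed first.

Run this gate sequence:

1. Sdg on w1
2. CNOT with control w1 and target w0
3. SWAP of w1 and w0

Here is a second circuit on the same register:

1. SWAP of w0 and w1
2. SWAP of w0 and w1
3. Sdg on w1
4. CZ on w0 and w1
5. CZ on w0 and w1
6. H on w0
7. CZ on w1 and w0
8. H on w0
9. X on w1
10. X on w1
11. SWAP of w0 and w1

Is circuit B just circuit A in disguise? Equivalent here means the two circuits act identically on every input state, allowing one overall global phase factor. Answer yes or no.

Yes: on every input state the two circuits agree up to one overall phase factor.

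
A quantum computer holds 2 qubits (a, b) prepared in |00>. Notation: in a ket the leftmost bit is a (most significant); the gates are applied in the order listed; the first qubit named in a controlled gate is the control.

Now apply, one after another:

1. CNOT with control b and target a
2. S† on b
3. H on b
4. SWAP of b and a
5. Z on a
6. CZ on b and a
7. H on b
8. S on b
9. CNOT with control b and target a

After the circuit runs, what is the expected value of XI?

The observable XI averages to -1.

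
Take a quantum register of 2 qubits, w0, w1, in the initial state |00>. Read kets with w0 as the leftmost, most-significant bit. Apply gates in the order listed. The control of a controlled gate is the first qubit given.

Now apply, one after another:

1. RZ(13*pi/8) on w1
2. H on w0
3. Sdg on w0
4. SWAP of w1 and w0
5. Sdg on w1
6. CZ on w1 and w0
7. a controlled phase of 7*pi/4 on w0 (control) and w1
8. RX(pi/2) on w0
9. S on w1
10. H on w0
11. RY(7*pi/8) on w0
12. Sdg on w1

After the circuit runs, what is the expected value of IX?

In the final state, IX has expectation -1.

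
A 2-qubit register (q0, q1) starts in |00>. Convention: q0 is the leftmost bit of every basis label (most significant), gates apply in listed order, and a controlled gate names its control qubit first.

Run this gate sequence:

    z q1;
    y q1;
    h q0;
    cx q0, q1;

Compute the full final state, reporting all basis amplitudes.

The resulting statevector has amplitude 0 on |00>, sqrt(2)*I/2 on |01>, sqrt(2)*I/2 on |10>, 0 on |11>.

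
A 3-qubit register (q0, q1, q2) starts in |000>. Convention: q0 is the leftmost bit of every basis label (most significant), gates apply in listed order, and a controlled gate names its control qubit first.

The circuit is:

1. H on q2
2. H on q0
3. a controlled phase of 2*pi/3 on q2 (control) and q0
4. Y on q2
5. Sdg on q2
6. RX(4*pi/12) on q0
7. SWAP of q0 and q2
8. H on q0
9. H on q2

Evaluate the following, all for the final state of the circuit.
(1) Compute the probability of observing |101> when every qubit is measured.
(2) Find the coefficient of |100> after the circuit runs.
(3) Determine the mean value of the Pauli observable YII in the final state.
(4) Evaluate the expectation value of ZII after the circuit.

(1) Outcome |101> occurs with probability 3/16.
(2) The amplitude on |100> is -1/8 - sqrt(3)*(2 + I)/8 - exp(2*I*pi/3)/8 + sqrt(3)*exp(I*pi/6)/8 + I/4.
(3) The observable YII averages to -1/4.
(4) The observable ZII averages to sqrt(3)/4.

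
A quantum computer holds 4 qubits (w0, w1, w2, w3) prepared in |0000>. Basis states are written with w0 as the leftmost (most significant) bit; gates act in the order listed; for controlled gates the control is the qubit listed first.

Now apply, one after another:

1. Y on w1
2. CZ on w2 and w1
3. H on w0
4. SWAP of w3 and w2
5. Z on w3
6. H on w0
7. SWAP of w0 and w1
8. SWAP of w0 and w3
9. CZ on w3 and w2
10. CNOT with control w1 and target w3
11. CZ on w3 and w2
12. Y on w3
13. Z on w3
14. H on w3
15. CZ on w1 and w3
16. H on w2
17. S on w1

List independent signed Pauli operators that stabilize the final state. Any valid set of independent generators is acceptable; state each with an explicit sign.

One valid set of independent stabilizer generators is +IIXI, +IIIX, +ZIII, +IZII (any independent generating set of the same group is equally correct).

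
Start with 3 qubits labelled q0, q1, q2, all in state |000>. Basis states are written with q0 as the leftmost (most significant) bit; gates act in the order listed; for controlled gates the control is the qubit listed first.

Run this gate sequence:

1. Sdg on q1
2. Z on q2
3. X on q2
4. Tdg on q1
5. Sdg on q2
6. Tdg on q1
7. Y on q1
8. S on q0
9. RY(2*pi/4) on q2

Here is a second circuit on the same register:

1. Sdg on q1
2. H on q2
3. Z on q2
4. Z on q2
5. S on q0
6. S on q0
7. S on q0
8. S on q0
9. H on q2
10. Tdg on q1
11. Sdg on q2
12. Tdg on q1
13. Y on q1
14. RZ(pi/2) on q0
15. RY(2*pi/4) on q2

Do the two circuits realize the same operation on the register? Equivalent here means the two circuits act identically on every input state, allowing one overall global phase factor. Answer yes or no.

No — the two circuits implement different unitaries, even allowing a global phase.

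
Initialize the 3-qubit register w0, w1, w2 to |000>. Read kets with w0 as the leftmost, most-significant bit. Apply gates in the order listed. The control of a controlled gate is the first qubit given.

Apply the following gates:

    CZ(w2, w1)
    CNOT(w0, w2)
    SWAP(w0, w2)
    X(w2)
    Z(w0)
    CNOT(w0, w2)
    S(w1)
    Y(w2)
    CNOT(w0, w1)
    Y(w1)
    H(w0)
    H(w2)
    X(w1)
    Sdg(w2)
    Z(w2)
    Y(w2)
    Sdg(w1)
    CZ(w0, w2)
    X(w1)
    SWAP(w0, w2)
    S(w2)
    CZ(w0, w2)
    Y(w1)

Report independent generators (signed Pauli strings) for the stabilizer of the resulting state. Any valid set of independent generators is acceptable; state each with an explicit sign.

One valid set of independent stabilizer generators is +YII, +IIY, +IZI (any independent generating set of the same group is equally correct).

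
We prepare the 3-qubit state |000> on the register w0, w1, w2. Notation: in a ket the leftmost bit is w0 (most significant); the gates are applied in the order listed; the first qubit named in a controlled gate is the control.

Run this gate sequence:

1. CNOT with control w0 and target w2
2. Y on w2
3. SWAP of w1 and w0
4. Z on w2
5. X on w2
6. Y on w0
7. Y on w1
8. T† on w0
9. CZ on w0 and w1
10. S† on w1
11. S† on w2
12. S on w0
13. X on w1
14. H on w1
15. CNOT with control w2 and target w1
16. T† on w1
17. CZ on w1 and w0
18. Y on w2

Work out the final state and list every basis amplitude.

The final amplitudes are -sqrt(2)*exp(3*I*pi/4)/2 on |101>, sqrt(2)*I/2 on |111>, and 0 on every other basis state.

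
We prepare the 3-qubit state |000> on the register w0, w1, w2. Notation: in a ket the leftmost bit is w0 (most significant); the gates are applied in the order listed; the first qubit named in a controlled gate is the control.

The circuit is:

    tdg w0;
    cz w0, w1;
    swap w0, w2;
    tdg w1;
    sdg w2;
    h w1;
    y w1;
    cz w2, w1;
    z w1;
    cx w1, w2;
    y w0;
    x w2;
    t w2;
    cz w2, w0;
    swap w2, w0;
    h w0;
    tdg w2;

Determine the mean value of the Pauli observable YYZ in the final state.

The observable YYZ averages to -sqrt(2)/2.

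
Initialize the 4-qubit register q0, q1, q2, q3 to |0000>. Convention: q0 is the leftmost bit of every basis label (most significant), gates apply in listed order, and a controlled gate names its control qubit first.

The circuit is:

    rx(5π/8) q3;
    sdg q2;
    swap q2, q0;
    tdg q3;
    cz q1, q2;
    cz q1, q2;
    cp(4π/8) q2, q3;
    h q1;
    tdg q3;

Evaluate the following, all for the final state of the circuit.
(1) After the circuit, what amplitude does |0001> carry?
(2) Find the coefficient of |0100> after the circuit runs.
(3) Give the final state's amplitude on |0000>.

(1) The amplitude on |0001> is -sqrt(2)*sin(5*pi/16)/2.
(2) The amplitude on |0100> is sqrt(2)*cos(5*pi/16)/2.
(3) The amplitude on |0000> is sqrt(2)*cos(5*pi/16)/2.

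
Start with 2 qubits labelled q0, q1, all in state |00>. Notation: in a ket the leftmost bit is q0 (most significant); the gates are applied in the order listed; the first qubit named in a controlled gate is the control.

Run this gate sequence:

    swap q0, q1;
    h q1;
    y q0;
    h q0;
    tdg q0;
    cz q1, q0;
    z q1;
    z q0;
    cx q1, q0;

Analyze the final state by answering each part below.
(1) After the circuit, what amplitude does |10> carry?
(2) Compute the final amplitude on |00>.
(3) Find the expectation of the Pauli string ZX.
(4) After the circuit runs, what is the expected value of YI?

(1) The final state's coefficient on |10> equals exp(I*pi/4)/2.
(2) |00> carries amplitude I/2 in the final state.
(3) In the final state, ZX has expectation sqrt(2)/2.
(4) In the final state, YI has expectation -sqrt(2)/2.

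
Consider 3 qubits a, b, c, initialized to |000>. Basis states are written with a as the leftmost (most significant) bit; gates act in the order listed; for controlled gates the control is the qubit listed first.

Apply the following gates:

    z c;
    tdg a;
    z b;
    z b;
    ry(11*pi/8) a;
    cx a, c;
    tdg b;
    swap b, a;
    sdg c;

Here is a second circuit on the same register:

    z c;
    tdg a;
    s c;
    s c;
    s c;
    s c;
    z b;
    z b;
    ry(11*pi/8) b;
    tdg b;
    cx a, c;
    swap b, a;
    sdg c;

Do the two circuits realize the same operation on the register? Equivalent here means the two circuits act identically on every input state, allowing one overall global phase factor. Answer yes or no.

No: there is an input state on which the two circuits produce genuinely different outputs (not merely differing by a phase).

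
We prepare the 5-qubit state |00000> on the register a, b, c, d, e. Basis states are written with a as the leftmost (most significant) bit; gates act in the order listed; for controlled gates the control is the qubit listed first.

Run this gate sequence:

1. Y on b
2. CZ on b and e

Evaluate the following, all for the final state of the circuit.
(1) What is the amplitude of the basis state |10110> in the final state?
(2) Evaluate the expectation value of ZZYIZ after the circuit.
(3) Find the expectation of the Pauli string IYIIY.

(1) The final state's coefficient on |10110> equals 0.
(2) The observable ZZYIZ averages to 0.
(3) The expectation value of IYIIY is 0.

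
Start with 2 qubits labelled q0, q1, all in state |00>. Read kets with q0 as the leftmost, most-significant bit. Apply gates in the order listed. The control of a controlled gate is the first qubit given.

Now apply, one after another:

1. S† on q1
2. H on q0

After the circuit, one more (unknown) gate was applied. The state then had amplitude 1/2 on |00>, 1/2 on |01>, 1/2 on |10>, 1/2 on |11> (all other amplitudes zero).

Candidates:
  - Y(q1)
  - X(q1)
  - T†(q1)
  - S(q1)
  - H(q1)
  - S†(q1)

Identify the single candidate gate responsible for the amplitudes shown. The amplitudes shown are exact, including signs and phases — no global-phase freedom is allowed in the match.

The unique candidate consistent with the amplitudes is H(q1).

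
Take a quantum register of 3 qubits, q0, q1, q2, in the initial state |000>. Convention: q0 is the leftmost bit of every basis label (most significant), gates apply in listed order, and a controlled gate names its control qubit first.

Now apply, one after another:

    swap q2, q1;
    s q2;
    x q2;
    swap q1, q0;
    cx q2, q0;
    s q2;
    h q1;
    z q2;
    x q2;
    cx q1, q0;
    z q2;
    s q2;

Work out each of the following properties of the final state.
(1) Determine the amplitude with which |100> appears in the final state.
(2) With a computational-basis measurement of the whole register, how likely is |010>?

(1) |100> carries amplitude -sqrt(2)*I/2 in the final state.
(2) A full measurement returns |010> with probability 1/2.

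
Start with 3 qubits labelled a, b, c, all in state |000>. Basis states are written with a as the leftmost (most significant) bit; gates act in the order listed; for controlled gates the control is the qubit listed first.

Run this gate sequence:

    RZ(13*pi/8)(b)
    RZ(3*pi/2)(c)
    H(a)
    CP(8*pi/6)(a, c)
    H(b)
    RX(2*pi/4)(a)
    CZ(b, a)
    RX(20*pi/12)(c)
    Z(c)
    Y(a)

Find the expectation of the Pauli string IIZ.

The observable IIZ averages to 1/2.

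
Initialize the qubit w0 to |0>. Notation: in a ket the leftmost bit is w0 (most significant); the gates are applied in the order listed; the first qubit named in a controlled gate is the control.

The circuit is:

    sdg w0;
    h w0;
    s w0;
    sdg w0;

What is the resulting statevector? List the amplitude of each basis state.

The final amplitudes are sqrt(2)/2 on |0>, sqrt(2)/2 on |1>. Key observation: the block from step 3 through step 4 cancels to the identity and can be dropped.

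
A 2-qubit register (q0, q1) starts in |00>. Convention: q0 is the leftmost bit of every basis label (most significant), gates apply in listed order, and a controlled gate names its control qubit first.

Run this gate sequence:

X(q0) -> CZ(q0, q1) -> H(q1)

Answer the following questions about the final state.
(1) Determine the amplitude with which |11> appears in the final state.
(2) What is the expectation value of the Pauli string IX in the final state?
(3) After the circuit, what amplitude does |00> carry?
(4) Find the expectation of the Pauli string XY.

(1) The final state's coefficient on |11> equals sqrt(2)/2.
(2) The expectation value of IX is 1.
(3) The amplitude on |00> is 0.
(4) In the final state, XY has expectation 0.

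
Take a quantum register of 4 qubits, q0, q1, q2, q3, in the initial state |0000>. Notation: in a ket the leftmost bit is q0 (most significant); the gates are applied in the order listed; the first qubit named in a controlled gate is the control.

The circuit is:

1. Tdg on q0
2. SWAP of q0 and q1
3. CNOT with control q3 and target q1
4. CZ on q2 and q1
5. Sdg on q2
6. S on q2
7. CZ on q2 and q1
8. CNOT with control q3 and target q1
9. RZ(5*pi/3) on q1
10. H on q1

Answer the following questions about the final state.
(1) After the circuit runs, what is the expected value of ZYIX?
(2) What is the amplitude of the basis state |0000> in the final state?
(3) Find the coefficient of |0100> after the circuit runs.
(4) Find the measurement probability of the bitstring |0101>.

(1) The observable ZYIX averages to 0.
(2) The amplitude on |0000> is -sqrt(2)*exp(I*pi/6)/2.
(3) The amplitude on |0100> is -sqrt(2)*exp(I*pi/6)/2.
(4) A full measurement returns |0101> with probability 0.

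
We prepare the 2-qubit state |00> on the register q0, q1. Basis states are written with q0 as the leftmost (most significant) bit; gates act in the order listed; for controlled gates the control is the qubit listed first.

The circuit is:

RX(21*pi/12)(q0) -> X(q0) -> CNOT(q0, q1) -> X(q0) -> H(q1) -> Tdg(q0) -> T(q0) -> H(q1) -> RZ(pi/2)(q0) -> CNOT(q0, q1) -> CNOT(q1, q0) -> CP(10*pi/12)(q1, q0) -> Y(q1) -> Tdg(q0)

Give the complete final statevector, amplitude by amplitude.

After the circuit, the state carries amplitude -sqrt(2 - sqrt(2))*exp(I*pi/4)/2 on |00>, 0 on |01>, sqrt(sqrt(2) + 2)*exp(5*I*pi/6)/2 on |10>, 0 on |11>. Key observation: steps 5-8 multiply out to the identity, so the circuit reduces to the remaining gates.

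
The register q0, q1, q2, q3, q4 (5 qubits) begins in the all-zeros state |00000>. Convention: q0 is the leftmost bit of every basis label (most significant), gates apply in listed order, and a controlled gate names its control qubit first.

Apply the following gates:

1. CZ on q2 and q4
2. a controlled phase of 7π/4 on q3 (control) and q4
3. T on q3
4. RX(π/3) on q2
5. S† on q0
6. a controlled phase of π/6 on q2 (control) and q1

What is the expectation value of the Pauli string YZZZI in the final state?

The observable YZZZI averages to 0.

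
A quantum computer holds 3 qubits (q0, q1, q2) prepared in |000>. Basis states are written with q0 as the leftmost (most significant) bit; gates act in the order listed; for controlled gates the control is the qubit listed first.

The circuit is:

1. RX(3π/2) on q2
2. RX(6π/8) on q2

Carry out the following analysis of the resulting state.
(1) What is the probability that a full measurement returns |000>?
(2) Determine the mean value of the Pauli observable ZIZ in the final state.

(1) The probability of measuring |000> is sqrt(2)/4 + 1/2.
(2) The observable ZIZ averages to sqrt(2)/2.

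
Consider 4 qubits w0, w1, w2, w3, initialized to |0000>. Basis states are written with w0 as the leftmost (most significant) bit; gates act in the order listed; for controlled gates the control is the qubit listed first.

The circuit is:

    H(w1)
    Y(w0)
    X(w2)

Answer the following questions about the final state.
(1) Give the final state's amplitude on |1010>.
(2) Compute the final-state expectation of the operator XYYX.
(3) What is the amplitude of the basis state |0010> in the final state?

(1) The final state's coefficient on |1010> equals sqrt(2)*I/2.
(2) The observable XYYX averages to 0.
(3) |0010> carries amplitude 0 in the final state.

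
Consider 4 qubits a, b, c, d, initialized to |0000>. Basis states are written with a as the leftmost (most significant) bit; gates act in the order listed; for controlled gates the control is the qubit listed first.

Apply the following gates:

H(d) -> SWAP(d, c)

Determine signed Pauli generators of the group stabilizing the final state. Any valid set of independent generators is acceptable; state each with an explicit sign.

The stabilizer group can be generated by +IIXI, +ZIII, +IZII, +IIIZ, among other valid generating sets.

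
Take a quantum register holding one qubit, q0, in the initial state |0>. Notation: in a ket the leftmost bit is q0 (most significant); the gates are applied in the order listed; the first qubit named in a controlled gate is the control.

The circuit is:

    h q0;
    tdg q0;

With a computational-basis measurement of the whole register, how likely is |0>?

A full measurement returns |0> with probability 1/2.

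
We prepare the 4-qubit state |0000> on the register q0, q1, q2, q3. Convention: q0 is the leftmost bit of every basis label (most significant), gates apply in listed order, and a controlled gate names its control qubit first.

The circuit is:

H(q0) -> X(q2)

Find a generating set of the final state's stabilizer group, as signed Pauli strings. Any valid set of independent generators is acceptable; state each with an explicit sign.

One valid set of independent stabilizer generators is +XIII, +IZII, -IIZI, +IIIZ (any independent generating set of the same group is equally correct).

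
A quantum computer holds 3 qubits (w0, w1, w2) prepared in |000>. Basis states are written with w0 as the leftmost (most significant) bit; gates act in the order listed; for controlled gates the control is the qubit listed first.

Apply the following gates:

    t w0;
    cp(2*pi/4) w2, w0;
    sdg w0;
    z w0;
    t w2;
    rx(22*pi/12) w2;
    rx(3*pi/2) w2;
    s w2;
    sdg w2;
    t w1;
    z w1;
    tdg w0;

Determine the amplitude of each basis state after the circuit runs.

The final amplitudes are 1/2 on |000>, sqrt(3)*I/2 on |001>, and 0 on every other basis state. Key observation: gates 8-9 undo each other exactly, leaving only the rest of the circuit to track.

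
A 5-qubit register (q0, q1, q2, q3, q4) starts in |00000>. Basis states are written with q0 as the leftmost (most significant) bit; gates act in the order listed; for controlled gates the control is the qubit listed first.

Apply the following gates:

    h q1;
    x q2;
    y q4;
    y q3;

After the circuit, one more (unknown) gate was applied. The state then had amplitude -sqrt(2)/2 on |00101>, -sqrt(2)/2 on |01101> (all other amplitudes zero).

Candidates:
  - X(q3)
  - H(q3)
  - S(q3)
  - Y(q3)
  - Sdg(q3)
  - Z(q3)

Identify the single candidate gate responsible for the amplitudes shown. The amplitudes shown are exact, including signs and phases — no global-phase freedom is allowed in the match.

The applied gate was X(q3).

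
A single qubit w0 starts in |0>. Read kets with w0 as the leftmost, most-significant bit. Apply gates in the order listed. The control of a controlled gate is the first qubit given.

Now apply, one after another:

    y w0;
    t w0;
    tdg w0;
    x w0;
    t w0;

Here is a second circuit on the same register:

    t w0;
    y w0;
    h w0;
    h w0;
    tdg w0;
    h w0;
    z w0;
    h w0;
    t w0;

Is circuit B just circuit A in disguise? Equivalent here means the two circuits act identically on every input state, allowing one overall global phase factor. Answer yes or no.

No — the two circuits implement different unitaries, even allowing a global phase.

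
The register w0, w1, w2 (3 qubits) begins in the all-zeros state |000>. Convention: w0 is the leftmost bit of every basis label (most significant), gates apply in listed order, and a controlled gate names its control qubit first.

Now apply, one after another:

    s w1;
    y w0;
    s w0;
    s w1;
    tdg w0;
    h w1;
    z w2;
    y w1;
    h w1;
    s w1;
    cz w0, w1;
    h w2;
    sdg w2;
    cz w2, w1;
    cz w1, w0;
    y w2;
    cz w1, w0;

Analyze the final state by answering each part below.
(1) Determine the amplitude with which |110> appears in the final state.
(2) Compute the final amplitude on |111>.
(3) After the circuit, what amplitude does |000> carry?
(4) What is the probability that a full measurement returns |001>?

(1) |110> carries amplitude -sqrt(2)*exp(3*I*pi/4)/2 in the final state.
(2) |111> carries amplitude sqrt(2)*exp(I*pi/4)/2 in the final state.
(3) |000> carries amplitude 0 in the final state.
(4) Outcome |001> occurs with probability 0.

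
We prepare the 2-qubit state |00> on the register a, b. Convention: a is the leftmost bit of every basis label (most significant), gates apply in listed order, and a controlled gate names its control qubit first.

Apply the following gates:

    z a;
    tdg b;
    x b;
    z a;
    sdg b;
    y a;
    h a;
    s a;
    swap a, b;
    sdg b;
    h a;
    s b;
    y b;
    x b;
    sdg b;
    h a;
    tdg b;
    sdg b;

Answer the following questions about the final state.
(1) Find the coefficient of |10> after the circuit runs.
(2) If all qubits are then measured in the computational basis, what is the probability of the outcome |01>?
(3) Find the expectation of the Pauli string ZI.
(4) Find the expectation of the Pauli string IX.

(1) The amplitude on |10> is sqrt(2)*I/2.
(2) Outcome |01> occurs with probability 0.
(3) In the final state, ZI has expectation -1.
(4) The observable IX averages to -sqrt(2)/2.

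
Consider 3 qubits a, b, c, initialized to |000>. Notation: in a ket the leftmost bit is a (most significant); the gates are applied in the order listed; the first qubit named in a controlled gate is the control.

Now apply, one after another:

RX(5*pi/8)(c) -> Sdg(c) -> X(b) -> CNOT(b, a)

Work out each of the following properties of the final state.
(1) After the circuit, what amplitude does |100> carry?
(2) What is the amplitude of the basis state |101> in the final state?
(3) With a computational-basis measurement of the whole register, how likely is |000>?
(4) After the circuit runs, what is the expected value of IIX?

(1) The final state's coefficient on |100> equals 0.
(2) |101> carries amplitude 0 in the final state.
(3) A full measurement returns |000> with probability 0.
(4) The observable IIX averages to -sqrt(sqrt(2) + 2)/2.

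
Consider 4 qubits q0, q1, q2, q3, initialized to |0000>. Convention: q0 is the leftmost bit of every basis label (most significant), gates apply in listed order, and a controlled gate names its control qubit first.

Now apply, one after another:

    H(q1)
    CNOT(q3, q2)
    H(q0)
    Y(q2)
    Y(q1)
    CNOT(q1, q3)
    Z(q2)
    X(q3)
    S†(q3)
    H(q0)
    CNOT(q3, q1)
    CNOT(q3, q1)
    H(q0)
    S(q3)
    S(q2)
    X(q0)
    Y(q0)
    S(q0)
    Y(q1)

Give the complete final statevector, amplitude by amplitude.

After the circuit, the state carries amplitude -I/2 on |0010>, -I/2 on |0111>, -1/2 on |1010>, -1/2 on |1111>, and 0 on every other basis state. Key observation: the block from step 9 through step 14 cancels to the identity and can be dropped.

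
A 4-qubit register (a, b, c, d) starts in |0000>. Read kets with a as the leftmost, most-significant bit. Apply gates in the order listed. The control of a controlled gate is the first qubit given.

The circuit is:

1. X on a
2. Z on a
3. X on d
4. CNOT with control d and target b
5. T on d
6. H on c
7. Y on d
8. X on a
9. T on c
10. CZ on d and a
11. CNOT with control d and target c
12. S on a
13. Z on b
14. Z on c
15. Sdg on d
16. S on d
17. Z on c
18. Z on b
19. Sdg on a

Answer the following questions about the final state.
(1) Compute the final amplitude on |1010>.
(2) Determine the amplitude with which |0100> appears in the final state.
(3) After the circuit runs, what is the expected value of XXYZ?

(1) The final state's coefficient on |1010> equals 0. Key observation: steps 12-19 multiply out to the identity, so the circuit reduces to the remaining gates.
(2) |0100> carries amplitude sqrt(2)*exp(3*I*pi/4)/2 in the final state.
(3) In the final state, XXYZ has expectation 0.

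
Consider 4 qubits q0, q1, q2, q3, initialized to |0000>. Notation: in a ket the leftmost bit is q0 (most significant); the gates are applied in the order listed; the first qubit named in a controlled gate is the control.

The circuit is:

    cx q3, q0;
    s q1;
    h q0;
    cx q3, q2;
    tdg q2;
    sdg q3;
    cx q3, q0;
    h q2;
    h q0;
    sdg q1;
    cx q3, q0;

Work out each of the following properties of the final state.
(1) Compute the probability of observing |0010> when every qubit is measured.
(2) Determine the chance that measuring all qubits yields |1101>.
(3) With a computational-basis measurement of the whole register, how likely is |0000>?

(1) The probability of measuring |0010> is 1/2.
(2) The probability of measuring |1101> is 0.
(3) Outcome |0000> occurs with probability 1/2.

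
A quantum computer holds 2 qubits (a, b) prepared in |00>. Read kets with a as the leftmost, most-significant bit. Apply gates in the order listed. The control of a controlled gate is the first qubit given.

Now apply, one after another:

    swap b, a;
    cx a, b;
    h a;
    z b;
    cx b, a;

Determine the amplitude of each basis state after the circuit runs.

After the circuit, the state carries amplitude sqrt(2)/2 on |00>, 0 on |01>, sqrt(2)/2 on |10>, 0 on |11>.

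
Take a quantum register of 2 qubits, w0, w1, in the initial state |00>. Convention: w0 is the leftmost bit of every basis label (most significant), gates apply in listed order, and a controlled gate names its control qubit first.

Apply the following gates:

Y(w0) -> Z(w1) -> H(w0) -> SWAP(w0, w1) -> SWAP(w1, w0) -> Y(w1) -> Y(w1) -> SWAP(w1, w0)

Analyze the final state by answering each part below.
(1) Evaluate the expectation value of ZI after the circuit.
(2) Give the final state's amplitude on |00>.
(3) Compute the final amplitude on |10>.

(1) The expectation value of ZI is 1.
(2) |00> carries amplitude sqrt(2)*I/2 in the final state.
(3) The final state's coefficient on |10> equals 0.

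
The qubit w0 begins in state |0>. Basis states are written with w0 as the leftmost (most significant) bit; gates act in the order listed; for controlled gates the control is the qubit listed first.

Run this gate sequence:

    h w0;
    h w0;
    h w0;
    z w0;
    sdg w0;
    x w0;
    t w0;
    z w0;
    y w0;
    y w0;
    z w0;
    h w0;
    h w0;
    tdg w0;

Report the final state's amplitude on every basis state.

The resulting statevector has amplitude sqrt(2)*I/2 on |0>, sqrt(2)/2 on |1>.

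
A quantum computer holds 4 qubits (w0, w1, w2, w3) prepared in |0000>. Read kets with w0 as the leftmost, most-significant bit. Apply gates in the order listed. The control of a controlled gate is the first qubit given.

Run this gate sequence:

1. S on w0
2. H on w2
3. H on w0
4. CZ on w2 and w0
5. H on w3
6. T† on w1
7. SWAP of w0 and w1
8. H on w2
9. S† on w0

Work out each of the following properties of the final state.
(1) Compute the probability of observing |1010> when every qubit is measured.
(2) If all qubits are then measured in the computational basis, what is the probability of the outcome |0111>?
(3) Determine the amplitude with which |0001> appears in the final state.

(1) The probability of measuring |1010> is 0.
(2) Outcome |0111> occurs with probability 1/4.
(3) |0001> carries amplitude 1/2 in the final state.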